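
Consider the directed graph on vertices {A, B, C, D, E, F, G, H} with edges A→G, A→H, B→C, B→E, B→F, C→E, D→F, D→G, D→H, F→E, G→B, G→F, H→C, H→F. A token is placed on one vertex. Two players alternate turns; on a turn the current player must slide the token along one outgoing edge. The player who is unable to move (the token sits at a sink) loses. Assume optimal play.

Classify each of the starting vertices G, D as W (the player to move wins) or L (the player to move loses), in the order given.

Use the standard recursion: the mover loses at a terminal position; elsewhere, the mover wins exactly when some move hands the opponent an L position.
Every edge goes from a vertex to one that appears earlier in the order E, F, C, B, H, G, A, D, so processing vertices in that order labels each vertex after all of its successors.
E: no outgoing edge → L
F: W (go to E, an L position)
C: W (go to E, an L position)
B: W (go to E, an L position)
H: L (options C(W), F(W) are all W)
G: L (options B(W), F(W) are all W)
A: W (go to G, an L position)
D: W (go to G, an L position)

G: L, D: W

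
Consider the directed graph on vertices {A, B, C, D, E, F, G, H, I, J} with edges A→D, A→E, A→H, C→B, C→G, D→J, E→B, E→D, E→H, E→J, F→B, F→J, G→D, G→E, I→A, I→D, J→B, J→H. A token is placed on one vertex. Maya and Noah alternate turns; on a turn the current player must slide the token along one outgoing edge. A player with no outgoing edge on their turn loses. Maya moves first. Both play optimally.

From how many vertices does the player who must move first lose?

Work bottom-up. With no move the player to move loses. Otherwise the position is W if at least one move leads to an L position for the opponent, and L if every move leads to a W.
Every edge goes from a vertex to one that appears earlier in the order B, H, J, D, E, A, G, F, C, I, so processing vertices in that order labels each vertex after all of its successors.
B: no outgoing edge → L
H: no outgoing edge → L
J: →H(L), so W
D: →J(W) only, which is W, so L
E: →D(L), so W
A: →D(L), so W
G: →D(L), so W
F: →B(L), so W
C: →B(L), so W
I: →D(L), so W
The L vertices are B, D, H; that is 3 in all.

3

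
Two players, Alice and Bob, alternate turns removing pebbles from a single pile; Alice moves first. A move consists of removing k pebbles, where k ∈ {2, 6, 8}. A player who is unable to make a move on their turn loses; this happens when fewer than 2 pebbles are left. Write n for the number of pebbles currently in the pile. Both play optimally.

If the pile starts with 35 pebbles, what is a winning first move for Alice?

Build the W/L table. Terminal = L. A non-terminal position is W if it has a move to some L; otherwise it is L.
n=0: no move → L
n=1: no move → L
n=2: W (go to 0, an L position)
n=3: W (go to 1, an L position)
n=4: L (sole option 2(W) is W)
n=5: L (sole option 3(W) is W)
n=6: W (go to 4, an L position)
n=7: W (go to 5, an L position)
n=8: W (go to 0, an L position)
n=9: W (go to 1, an L position)
n=10: W (go to 4, an L position)
n=11: W (go to 5, an L position)
n=12: W (go to 4, an L position)
n=13: W (go to 5, an L position)
n=14: L (options 12(W), 8(W), 6(W) are all W)
n=15: L (options 13(W), 9(W), 7(W) are all W)
n=16: W (go to 14, an L position)
n=17: W (go to 15, an L position)
n=18: L (options 16(W), 12(W), 10(W) are all W)
n=19: L (options 17(W), 13(W), 11(W) are all W)
n=20: W (go to 18, an L position)
n=21: W (go to 19, an L position)
n=22: W (go to 14, an L position)
n=23: W (go to 15, an L position)
n=24: W (go to 18, an L position)
n=25: W (go to 19, an L position)
n=26: W (go to 18, an L position)
n=27: W (go to 19, an L position)
n=28: L (options 26(W), 22(W), 20(W) are all W)
n=29: L (options 27(W), 23(W), 21(W) are all W)
n=30: W (go to 28, an L position)
n=31: W (go to 29, an L position)
n=32: L (options 30(W), 26(W), 24(W) are all W)
n=33: L (options 31(W), 27(W), 25(W) are all W)
n=34: W (go to 32, an L position)
n=35: W (go to 33, an L position)
From 35, the L positions reachable in one move are: 33, 29. Any move reaching one of these is winning.

Remove 2, leaving 33.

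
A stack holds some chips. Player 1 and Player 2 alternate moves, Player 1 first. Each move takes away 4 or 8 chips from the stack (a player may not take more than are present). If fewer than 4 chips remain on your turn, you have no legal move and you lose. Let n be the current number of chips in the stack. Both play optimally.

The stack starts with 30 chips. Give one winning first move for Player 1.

Remove 4, leaving 26.

Use the standard recursion: the mover loses at a terminal position; elsewhere, the mover wins exactly when some move hands the opponent an L position.
n=0: no move → L
n=1: no move → L
n=2: no move → L
n=3: no move → L
n=4: W (go to 0, an L position)
n=5: W (go to 1, an L position)
n=6: W (go to 2, an L position)
n=7: W (go to 3, an L position)
n=8: W (go to 0, an L position)
n=9: W (go to 1, an L position)
n=10: W (go to 2, an L position)
n=11: W (go to 3, an L position)
n=12: L (options 8(W), 4(W) are all W)
n=13: L (options 9(W), 5(W) are all W)
n=14: L (options 10(W), 6(W) are all W)
n=15: L (options 11(W), 7(W) are all W)
n=16: W (go to 12, an L position)
n=17: W (go to 13, an L position)
n=18: W (go to 14, an L position)
n=19: W (go to 15, an L position)
n=20: W (go to 12, an L position)
n=21: W (go to 13, an L position)
n=22: W (go to 14, an L position)
n=23: W (go to 15, an L position)
n=24: L (options 20(W), 16(W) are all W)
n=25: L (options 21(W), 17(W) are all W)
n=26: L (options 22(W), 18(W) are all W)
n=27: L (options 23(W), 19(W) are all W)
n=28: W (go to 24, an L position)
n=29: W (go to 25, an L position)
n=30: W (go to 26, an L position)
From 30, the L positions reachable in one move are: 26.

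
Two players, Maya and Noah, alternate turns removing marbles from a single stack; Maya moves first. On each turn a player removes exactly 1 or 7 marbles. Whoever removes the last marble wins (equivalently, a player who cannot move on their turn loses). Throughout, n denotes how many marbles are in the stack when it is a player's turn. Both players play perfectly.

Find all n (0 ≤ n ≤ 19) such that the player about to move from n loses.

0, 2, 4, 6, 8, 10, 12, 14, 16, 18

Use the standard recursion: the mover loses at a terminal position; elsewhere, the mover wins exactly when some move hands the opponent an L position.
n=0: no move → L
n=1: can move to 0, which is L ⇒ W
n=2: the only move is to 1(W), a W ⇒ L
n=3: can move to 2, which is L ⇒ W
n=4: the only move is to 3(W), a W ⇒ L
n=5: can move to 4, which is L ⇒ W
n=6: the only move is to 5(W), a W ⇒ L
n=7: can move to 6, which is L ⇒ W
n=8: moves to 7(W), 1(W); every one is W ⇒ L
n=9: can move to 8, which is L ⇒ W
n=10: moves to 9(W), 3(W); every one is W ⇒ L
n=11: can move to 10, which is L ⇒ W
n=12: moves to 11(W), 5(W); every one is W ⇒ L
n=13: can move to 12, which is L ⇒ W
n=14: moves to 13(W), 7(W); every one is W ⇒ L
n=15: can move to 14, which is L ⇒ W
n=16: moves to 15(W), 9(W); every one is W ⇒ L
n=17: can move to 16, which is L ⇒ W
n=18: moves to 17(W), 11(W); every one is W ⇒ L
n=19: can move to 18, which is L ⇒ W
Reading off the rows marked L gives the requested list; there are 10 such values of n.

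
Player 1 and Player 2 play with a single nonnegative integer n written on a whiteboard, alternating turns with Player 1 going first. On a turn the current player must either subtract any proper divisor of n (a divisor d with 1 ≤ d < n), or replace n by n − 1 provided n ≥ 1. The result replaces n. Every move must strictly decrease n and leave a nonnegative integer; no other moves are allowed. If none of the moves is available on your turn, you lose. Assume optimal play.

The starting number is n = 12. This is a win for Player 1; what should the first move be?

Work bottom-up. With no move the player to move loses. Otherwise the position is W if at least one move leads to an L position for the opponent, and L if every move leads to a W.
n=0: no move → L
n=1: W (go to 0, an L position)
n=2: L (sole option 1(W) is W)
n=3: W (go to 2, an L position)
n=4: W (go to 2, an L position)
n=5: L (sole option 4(W) is W)
n=6: W (go to 5, an L position)
n=7: L (sole option 6(W) is W)
n=8: W (go to 7, an L position)
n=9: L (options 6(W), 8(W) are all W)
n=10: W (go to 5, an L position)
n=11: L (sole option 10(W) is W)
n=12: W (go to 9, an L position)
From 12, the L positions reachable in one move are: 9, 11. Any move reaching one of these is winning.

Move to 9.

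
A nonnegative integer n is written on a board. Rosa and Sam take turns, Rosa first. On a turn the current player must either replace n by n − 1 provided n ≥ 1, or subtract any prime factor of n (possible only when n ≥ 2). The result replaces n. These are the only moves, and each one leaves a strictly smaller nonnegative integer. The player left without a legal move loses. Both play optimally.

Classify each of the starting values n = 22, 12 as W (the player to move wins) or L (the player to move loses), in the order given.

22: W, 12: L

Work bottom-up. With no move the player to move loses. Otherwise the position is W if at least one move leads to an L position for the opponent, and L if every move leads to a W.
n=0: no move → L
n=1: can move to 0, which is L ⇒ W
n=2: can move to 0, which is L ⇒ W
n=3: can move to 0, which is L ⇒ W
n=4: moves to 2(W), 3(W); every one is W ⇒ L
n=5: can move to 0, which is L ⇒ W
n=6: can move to 4, which is L ⇒ W
n=7: can move to 0, which is L ⇒ W
n=8: moves to 6(W), 7(W); every one is W ⇒ L
n=9: can move to 8, which is L ⇒ W
n=10: can move to 8, which is L ⇒ W
n=11: can move to 0, which is L ⇒ W
n=12: moves to 9(W), 10(W), 11(W); every one is W ⇒ L
n=13: can move to 0, which is L ⇒ W
n=14: can move to 12, which is L ⇒ W
n=15: can move to 12, which is L ⇒ W
n=16: moves to 14(W), 15(W); every one is W ⇒ L
n=17: can move to 0, which is L ⇒ W
n=18: can move to 16, which is L ⇒ W
n=19: can move to 0, which is L ⇒ W
n=20: moves to 15(W), 18(W), 19(W); every one is W ⇒ L
n=21: can move to 20, which is L ⇒ W
n=22: can move to 20, which is L ⇒ W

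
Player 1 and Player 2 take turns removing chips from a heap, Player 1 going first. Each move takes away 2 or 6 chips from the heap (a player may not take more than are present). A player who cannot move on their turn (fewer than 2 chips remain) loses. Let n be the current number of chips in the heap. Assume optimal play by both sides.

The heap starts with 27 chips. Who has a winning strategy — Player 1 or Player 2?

Build the W/L table. Terminal = L. A non-terminal position is W if it has a move to some L; otherwise it is L.
n=0: no move → L
n=1: no move → L
n=2: W (go to 0, an L position)
n=3: W (go to 1, an L position)
n=4: L (sole option 2(W) is W)
n=5: L (sole option 3(W) is W)
n=6: W (go to 4, an L position)
n=7: W (go to 5, an L position)
n=8: L (options 6(W), 2(W) are all W)
n=9: L (options 7(W), 3(W) are all W)
n=10: W (go to 8, an L position)
n=11: W (go to 9, an L position)
n=12: L (options 10(W), 6(W) are all W)
n=13: L (options 11(W), 7(W) are all W)
n=14: W (go to 12, an L position)
n=15: W (go to 13, an L position)
n=16: L (options 14(W), 10(W) are all W)
n=17: L (options 15(W), 11(W) are all W)
n=18: W (go to 16, an L position)
n=19: W (go to 17, an L position)
n=20: L (options 18(W), 14(W) are all W)
n=21: L (options 19(W), 15(W) are all W)
n=22: W (go to 20, an L position)
n=23: W (go to 21, an L position)
n=24: L (options 22(W), 18(W) are all W)
n=25: L (options 23(W), 19(W) are all W)
n=26: W (go to 24, an L position)
n=27: W (go to 25, an L position)
The starting position 27 is W: Player 1 should remove 2, leaving 25, handing over an L position.

Player 1 wins.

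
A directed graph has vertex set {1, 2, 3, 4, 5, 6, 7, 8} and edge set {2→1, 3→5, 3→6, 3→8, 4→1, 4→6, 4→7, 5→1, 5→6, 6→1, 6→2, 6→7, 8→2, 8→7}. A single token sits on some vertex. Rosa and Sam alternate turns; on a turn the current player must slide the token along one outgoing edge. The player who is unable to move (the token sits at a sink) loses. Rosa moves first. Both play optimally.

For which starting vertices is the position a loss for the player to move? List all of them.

1, 3, 7

Use the standard recursion: the mover loses at a terminal position; elsewhere, the mover wins exactly when some move hands the opponent an L position.
Every edge goes from a vertex to one that appears earlier in the order 1, 7, 2, 6, 8, 4, 5, 3, so processing vertices in that order labels each vertex after all of its successors.
1: no outgoing edge → L
7: no outgoing edge → L
2: →1(L), so W
6: →7(L), so W
8: →7(L), so W
4: →7(L), so W
5: →1(L), so W
3: →5(W), 8(W), 6(W) — all W, so L
The losing starting vertices are exactly the entries labelled L in this table (3 of them).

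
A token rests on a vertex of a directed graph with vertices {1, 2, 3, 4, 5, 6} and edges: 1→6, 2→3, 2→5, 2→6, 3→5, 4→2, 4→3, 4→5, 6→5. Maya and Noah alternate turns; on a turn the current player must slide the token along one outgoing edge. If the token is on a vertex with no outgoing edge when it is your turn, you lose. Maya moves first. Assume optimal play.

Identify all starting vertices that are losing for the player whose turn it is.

1, 5

Use the standard recursion: the mover loses at a terminal position; elsewhere, the mover wins exactly when some move hands the opponent an L position.
Every edge goes from a vertex to one that appears earlier in the order 5, 3, 6, 2, 4, 1, so processing vertices in that order labels each vertex after all of its successors.
5: no outgoing edge → L
3: W (go to 5, an L position)
6: W (go to 5, an L position)
2: W (go to 5, an L position)
4: W (go to 5, an L position)
1: L (sole option 6(W) is W)
The losing starting vertices are exactly the entries labelled L in this table (2 of them).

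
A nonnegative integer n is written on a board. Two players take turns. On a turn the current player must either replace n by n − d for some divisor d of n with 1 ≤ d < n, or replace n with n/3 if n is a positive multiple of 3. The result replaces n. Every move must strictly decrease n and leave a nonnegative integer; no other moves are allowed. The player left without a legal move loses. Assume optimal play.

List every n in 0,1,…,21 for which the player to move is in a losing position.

Build the W/L table. Terminal = L. A non-terminal position is W if it has a move to some L; otherwise it is L.
n=0: no move → L
n=1: no move → L
n=2: →1(L), so W
n=3: →1(L), so W
n=4: →2(W), 3(W) — all W, so L
n=5: →4(L), so W
n=6: →4(L), so W
n=7: →6(W) only, which is W, so L
n=8: →4(L), so W
n=9: →3(W), 6(W), 8(W) — all W, so L
n=10: →9(L), so W
n=11: →10(W) only, which is W, so L
n=12: →4(L), so W
n=13: →12(W) only, which is W, so L
n=14: →7(L), so W
n=15: →5(W), 10(W), 12(W), 14(W) — all W, so L
n=16: →15(L), so W
n=17: →16(W) only, which is W, so L
n=18: →9(L), so W
n=19: →18(W) only, which is W, so L
n=20: →15(L), so W
n=21: →7(L), so W
The losing starting values of n are exactly the entries labelled L in this table (10 of them).

0, 1, 4, 7, 9, 11, 13, 15, 17, 19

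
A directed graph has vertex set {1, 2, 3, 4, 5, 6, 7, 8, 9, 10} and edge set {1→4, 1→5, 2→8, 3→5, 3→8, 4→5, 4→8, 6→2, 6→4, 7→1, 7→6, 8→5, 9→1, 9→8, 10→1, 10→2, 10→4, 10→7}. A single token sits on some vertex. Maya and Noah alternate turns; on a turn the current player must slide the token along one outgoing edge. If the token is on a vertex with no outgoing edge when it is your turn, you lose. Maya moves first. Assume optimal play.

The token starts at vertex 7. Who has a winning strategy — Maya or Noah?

Compute win/loss labels from the base case upward. A position with no move is L. Any other position is W if it can reach an L in one move, else L.
Every edge goes from a vertex to one that appears earlier in the order 5, 8, 4, 1, 2, 9, 3, 6, 7, 10, so processing vertices in that order labels each vertex after all of its successors.
5: no outgoing edge → L
8: →5(L), so W
4: →5(L), so W
1: →5(L), so W
2: →8(W) only, which is W, so L
9: →1(W), 8(W) — all W, so L
3: →5(L), so W
6: →2(L), so W
7: →6(W), 1(W) — all W, so L
10: →7(L), so W
Every move from 7 reaches a W position, so the mover loses.

Noah wins.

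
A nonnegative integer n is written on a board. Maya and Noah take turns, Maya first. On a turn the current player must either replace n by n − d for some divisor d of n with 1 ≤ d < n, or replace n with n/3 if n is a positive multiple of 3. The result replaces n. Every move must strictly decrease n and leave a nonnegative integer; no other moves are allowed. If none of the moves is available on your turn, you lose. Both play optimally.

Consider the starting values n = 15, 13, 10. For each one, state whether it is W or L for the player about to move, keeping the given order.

15: L, 13: L, 10: W

Use the standard recursion: the mover loses at a terminal position; elsewhere, the mover wins exactly when some move hands the opponent an L position.
n=0: no move → L
n=1: no move → L
n=2: reaches L-position 1 → W
n=3: reaches L-position 1 → W
n=4: only reaches 2(W), 3(W), all W → L
n=5: reaches L-position 4 → W
n=6: reaches L-position 4 → W
n=7: only reaches 6(W), which is W → L
n=8: reaches L-position 4 → W
n=9: only reaches 3(W), 6(W), 8(W), all W → L
n=10: reaches L-position 9 → W
n=11: only reaches 10(W), which is W → L
n=12: reaches L-position 4 → W
n=13: only reaches 12(W), which is W → L
n=14: reaches L-position 7 → W
n=15: only reaches 5(W), 10(W), 12(W), 14(W), all W → L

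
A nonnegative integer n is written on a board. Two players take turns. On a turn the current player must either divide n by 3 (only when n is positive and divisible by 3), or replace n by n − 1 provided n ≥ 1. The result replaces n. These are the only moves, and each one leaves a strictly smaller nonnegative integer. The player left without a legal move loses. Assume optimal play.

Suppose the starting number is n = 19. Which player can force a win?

Label each position W (a win for the player to move) or L (a loss). A position with no legal move is L; any other position is W exactly when some move reaches an L, and L when every move reaches a W.
n=0: no move → L
n=1: W (go to 0, an L position)
n=2: L (sole option 1(W) is W)
n=3: W (go to 2, an L position)
n=4: L (sole option 3(W) is W)
n=5: W (go to 4, an L position)
n=6: W (go to 2, an L position)
n=7: L (sole option 6(W) is W)
n=8: W (go to 7, an L position)
n=9: L (options 3(W), 8(W) are all W)
n=10: W (go to 9, an L position)
n=11: L (sole option 10(W) is W)
n=12: W (go to 4, an L position)
n=13: L (sole option 12(W) is W)
n=14: W (go to 13, an L position)
n=15: L (options 5(W), 14(W) are all W)
n=16: W (go to 15, an L position)
n=17: L (sole option 16(W) is W)
n=18: W (go to 17, an L position)
n=19: L (sole option 18(W) is W)
The starting position 19 is L: whatever the player to move does, the opponent receives a W position.

The second player wins.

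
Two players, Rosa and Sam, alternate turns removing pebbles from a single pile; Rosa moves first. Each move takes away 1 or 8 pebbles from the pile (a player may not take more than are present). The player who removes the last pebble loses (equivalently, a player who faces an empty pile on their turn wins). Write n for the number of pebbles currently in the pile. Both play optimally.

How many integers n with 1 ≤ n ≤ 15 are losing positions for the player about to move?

7

Label each position W (a win for the player to move) or L (a loss). A position with no legal move is W; any other position is W exactly when some move reaches an L, and L when every move reaches a W.
n=0: no move; the opponent has just taken the last pebble and therefore loses → W
n=1: the only move is to 0(W), a W ⇒ L
n=2: can move to 1, which is L ⇒ W
n=3: the only move is to 2(W), a W ⇒ L
n=4: can move to 3, which is L ⇒ W
n=5: the only move is to 4(W), a W ⇒ L
n=6: can move to 5, which is L ⇒ W
n=7: the only move is to 6(W), a W ⇒ L
n=8: can move to 7, which is L ⇒ W
n=9: can move to 1, which is L ⇒ W
n=10: moves to 9(W), 2(W); every one is W ⇒ L
n=11: can move to 10, which is L ⇒ W
n=12: moves to 11(W), 4(W); every one is W ⇒ L
n=13: can move to 12, which is L ⇒ W
n=14: moves to 13(W), 6(W); every one is W ⇒ L
n=15: can move to 14, which is L ⇒ W
L entries with 1 ≤ n ≤ 15 (the range starts at n=1): n = 1, 3, 5, 7, 10, 12, 14; that makes 7.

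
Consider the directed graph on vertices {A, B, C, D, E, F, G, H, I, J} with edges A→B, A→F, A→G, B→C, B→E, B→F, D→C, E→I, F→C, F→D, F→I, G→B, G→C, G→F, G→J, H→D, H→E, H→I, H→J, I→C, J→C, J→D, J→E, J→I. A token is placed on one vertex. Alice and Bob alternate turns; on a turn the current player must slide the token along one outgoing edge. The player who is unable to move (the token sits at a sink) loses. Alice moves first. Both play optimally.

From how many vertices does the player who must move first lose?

Work bottom-up. With no move the player to move loses. Otherwise the position is W if at least one move leads to an L position for the opponent, and L if every move leads to a W.
Every edge goes from a vertex to one that appears earlier in the order C, I, D, E, F, J, B, H, G, A, so processing vertices in that order labels each vertex after all of its successors.
C: no outgoing edge → L
I: W (go to C, an L position)
D: W (go to C, an L position)
E: L (sole option I(W) is W)
F: W (go to C, an L position)
J: W (go to E, an L position)
B: W (go to E, an L position)
H: W (go to E, an L position)
G: W (go to C, an L position)
A: L (options G(W), B(W), F(W) are all W)
The L vertices are A, C, E; that is 3 in all.

3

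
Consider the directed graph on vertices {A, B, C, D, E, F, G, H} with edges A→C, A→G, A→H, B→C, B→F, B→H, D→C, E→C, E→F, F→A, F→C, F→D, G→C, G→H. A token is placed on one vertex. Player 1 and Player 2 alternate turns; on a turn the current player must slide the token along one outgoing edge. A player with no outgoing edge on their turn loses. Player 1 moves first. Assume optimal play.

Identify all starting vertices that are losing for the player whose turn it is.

C, H

Positions with no move are L. A position that does have a move is losing for the player to move precisely when every available move leads to a winning position for the opponent. Fill in the labels:
Every edge goes from a vertex to one that appears earlier in the order C, H, G, A, D, F, E, B, so processing vertices in that order labels each vertex after all of its successors.
C: no outgoing edge → L
H: no outgoing edge → L
G: →H(L), so W
A: →H(L), so W
D: →C(L), so W
F: →C(L), so W
E: →C(L), so W
B: →H(L), so W
Reading off the rows marked L gives the requested list; there are 2 such vertices.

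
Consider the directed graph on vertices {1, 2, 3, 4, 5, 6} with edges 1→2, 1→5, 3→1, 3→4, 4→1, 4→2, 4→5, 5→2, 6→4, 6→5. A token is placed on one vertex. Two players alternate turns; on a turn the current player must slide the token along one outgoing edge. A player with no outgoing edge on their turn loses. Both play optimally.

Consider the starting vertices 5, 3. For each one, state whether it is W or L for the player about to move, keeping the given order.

Compute win/loss labels from the base case upward. A position with no move is L. Any other position is W if it can reach an L in one move, else L.
Every edge goes from a vertex to one that appears earlier in the order 2, 5, 1, 4, 6, 3, so processing vertices in that order labels each vertex after all of its successors.
2: no outgoing edge → L
5: →2(L), so W
1: →2(L), so W
4: →2(L), so W
6: →4(W), 5(W) — all W, so L
3: →4(W), 1(W) — all W, so L

5: W, 3: L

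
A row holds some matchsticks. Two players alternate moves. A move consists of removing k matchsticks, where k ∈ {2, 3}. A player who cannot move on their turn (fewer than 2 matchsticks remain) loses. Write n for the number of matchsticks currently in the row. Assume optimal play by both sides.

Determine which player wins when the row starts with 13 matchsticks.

Positions with no move are L. A position that does have a move is losing for the player to move precisely when every available move leads to a winning position for the opponent. Fill in the labels:
n=0: no move → L
n=1: no move → L
n=2: can move to 0, which is L ⇒ W
n=3: can move to 1, which is L ⇒ W
n=4: can move to 1, which is L ⇒ W
n=5: moves to 3(W), 2(W); every one is W ⇒ L
n=6: moves to 4(W), 3(W); every one is W ⇒ L
n=7: can move to 5, which is L ⇒ W
n=8: can move to 6, which is L ⇒ W
n=9: can move to 6, which is L ⇒ W
n=10: moves to 8(W), 7(W); every one is W ⇒ L
n=11: moves to 9(W), 8(W); every one is W ⇒ L
n=12: can move to 10, which is L ⇒ W
n=13: can move to 11, which is L ⇒ W
From 13 the player to move can remove 2, leaving 11, reaching an L position.

The first player wins.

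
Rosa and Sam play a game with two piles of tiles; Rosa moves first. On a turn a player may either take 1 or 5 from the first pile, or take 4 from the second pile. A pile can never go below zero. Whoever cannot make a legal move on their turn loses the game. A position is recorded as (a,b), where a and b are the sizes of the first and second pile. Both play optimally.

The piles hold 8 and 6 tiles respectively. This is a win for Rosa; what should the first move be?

Move to (7,6).

Compute win/loss labels from the base case upward. A position with no move is L. Any other position is W if it can reach an L in one move, else L.
No move ever increases a pile, so every position that can arise here has a ≤ 8 and b ≤ 6; it is enough to label the cells with 0 ≤ a ≤ 8 and 0 ≤ b ≤ 6.
Every move lowers a or b (never raises either), so fill the grid row by row in increasing a, and left to right within a row: each cell's successors are then already labelled.
      b=0  b=1  b=2  b=3  b=4  b=5  b=6
a=0:    L    L    L    L    W    W    W
a=1:    W    W    W    W    L    L    L
a=2:    L    L    L    L    W    W    W
a=3:    W    W    W    W    L    L    L
a=4:    L    L    L    L    W    W    W
a=5:    W    W    W    W    L    L    L
a=6:    L    L    L    L    W    W    W
a=7:    W    W    W    W    L    L    L
a=8:    L    L    L    L    W    W    W
Cells with no legal move (terminal, hence L): (0,0), (0,1), (0,2), (0,3).
The remaining L cells, each justified by listing all of its moves:
(1,4): moves to (0,4)(W), (1,0)(W); every one is W ⇒ L
(1,5): moves to (0,5)(W), (1,1)(W); every one is W ⇒ L
(1,6): moves to (0,6)(W), (1,2)(W); every one is W ⇒ L
(2,0): the only move is to (1,0)(W), a W ⇒ L
(2,1): the only move is to (1,1)(W), a W ⇒ L
(2,2): the only move is to (1,2)(W), a W ⇒ L
(2,3): the only move is to (1,3)(W), a W ⇒ L
(3,4): moves to (2,4)(W), (3,0)(W); every one is W ⇒ L
(3,5): moves to (2,5)(W), (3,1)(W); every one is W ⇒ L
(3,6): moves to (2,6)(W), (3,2)(W); every one is W ⇒ L
(4,0): the only move is to (3,0)(W), a W ⇒ L
(4,1): the only move is to (3,1)(W), a W ⇒ L
(4,2): the only move is to (3,2)(W), a W ⇒ L
(4,3): the only move is to (3,3)(W), a W ⇒ L
(5,4): moves to (4,4)(W), (0,4)(W), (5,0)(W); every one is W ⇒ L
(5,5): moves to (4,5)(W), (0,5)(W), (5,1)(W); every one is W ⇒ L
(5,6): moves to (4,6)(W), (0,6)(W), (5,2)(W); every one is W ⇒ L
(6,0): moves to (5,0)(W), (1,0)(W); every one is W ⇒ L
(6,1): moves to (5,1)(W), (1,1)(W); every one is W ⇒ L
(6,2): moves to (5,2)(W), (1,2)(W); every one is W ⇒ L
(6,3): moves to (5,3)(W), (1,3)(W); every one is W ⇒ L
(7,4): moves to (6,4)(W), (2,4)(W), (7,0)(W); every one is W ⇒ L
(7,5): moves to (6,5)(W), (2,5)(W), (7,1)(W); every one is W ⇒ L
(7,6): moves to (6,6)(W), (2,6)(W), (7,2)(W); every one is W ⇒ L
(8,0): moves to (7,0)(W), (3,0)(W); every one is W ⇒ L
(8,1): moves to (7,1)(W), (3,1)(W); every one is W ⇒ L
(8,2): moves to (7,2)(W), (3,2)(W); every one is W ⇒ L
(8,3): moves to (7,3)(W), (3,3)(W); every one is W ⇒ L
Every other cell has at least one move into one of the L cells above, so it is W.
From (8,6), the L positions reachable in one move are: (7,6), (3,6), (8,2). Any move reaching one of these is winning.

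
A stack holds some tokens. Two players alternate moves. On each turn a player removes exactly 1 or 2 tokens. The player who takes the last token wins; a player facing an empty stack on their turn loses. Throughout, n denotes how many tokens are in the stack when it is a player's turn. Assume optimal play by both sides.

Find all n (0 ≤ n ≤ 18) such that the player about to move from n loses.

Label each position W (a win for the player to move) or L (a loss). A position with no legal move is L; any other position is W exactly when some move reaches an L, and L when every move reaches a W.
n=0: no move → L
n=1: can move to 0, which is L ⇒ W
n=2: can move to 0, which is L ⇒ W
n=3: moves to 2(W), 1(W); every one is W ⇒ L
n=4: can move to 3, which is L ⇒ W
n=5: can move to 3, which is L ⇒ W
n=6: moves to 5(W), 4(W); every one is W ⇒ L
n=7: can move to 6, which is L ⇒ W
n=8: can move to 6, which is L ⇒ W
n=9: moves to 8(W), 7(W); every one is W ⇒ L
n=10: can move to 9, which is L ⇒ W
n=11: can move to 9, which is L ⇒ W
n=12: moves to 11(W), 10(W); every one is W ⇒ L
n=13: can move to 12, which is L ⇒ W
n=14: can move to 12, which is L ⇒ W
n=15: moves to 14(W), 13(W); every one is W ⇒ L
n=16: can move to 15, which is L ⇒ W
n=17: can move to 15, which is L ⇒ W
n=18: moves to 17(W), 16(W); every one is W ⇒ L
The losing starting values of n are exactly the entries labelled L in this table (7 of them).

0, 3, 6, 9, 12, 15, 18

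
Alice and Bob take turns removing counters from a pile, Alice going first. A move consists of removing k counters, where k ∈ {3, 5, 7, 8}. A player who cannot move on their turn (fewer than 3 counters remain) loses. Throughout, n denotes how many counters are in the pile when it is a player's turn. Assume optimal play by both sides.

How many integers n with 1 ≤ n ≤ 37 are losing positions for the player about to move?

11

Label each position W (a win for the player to move) or L (a loss). A position with no legal move is L; any other position is W exactly when some move reaches an L, and L when every move reaches a W.
n=0: no move → L
n=1: no move → L
n=2: no move → L
n=3: →0(L), so W
n=4: →1(L), so W
n=5: →2(L), so W
n=6: →1(L), so W
n=7: →2(L), so W
n=8: →1(L), so W
n=9: →2(L), so W
n=10: →2(L), so W
n=11: →8(W), 6(W), 4(W), 3(W) — all W, so L
n=12: →9(W), 7(W), 5(W), 4(W) — all W, so L
n=13: →10(W), 8(W), 6(W), 5(W) — all W, so L
n=14: →11(L), so W
n=15: →12(L), so W
n=16: →13(L), so W
n=17: →12(L), so W
n=18: →13(L), so W
n=19: →12(L), so W
n=20: →13(L), so W
n=21: →13(L), so W
n=22: →19(W), 17(W), 15(W), 14(W) — all W, so L
n=23: →20(W), 18(W), 16(W), 15(W) — all W, so L
n=24: →21(W), 19(W), 17(W), 16(W) — all W, so L
n=25: →22(L), so W
n=26: →23(L), so W
n=27: →24(L), so W
n=28: →23(L), so W
n=29: →24(L), so W
n=30: →23(L), so W
n=31: →24(L), so W
n=32: →24(L), so W
n=33: →30(W), 28(W), 26(W), 25(W) — all W, so L
n=34: →31(W), 29(W), 27(W), 26(W) — all W, so L
n=35: →32(W), 30(W), 28(W), 27(W) — all W, so L
n=36: →33(L), so W
n=37: →34(L), so W
L entries with 1 ≤ n ≤ 37 (n=0 is outside the asked range and is not counted): n = 1, 2, 11, 12, 13, 22, 23, 24, 33, 34, 35; that makes 11.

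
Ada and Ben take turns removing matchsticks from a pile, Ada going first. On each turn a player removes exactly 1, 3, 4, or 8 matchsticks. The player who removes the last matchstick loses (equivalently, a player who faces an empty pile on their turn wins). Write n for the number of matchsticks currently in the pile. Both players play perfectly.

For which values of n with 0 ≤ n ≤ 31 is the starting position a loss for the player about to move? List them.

Label each position W (a win for the player to move) or L (a loss). A position with no legal move is W; any other position is W exactly when some move reaches an L, and L when every move reaches a W.
n=0: no move; the opponent has just taken the last matchstick and therefore loses → W
n=1: the only move is to 0(W), a W ⇒ L
n=2: can move to 1, which is L ⇒ W
n=3: moves to 2(W), 0(W); every one is W ⇒ L
n=4: can move to 3, which is L ⇒ W
n=5: can move to 1, which is L ⇒ W
n=6: can move to 3, which is L ⇒ W
n=7: can move to 3, which is L ⇒ W
n=8: moves to 7(W), 5(W), 4(W), 0(W); every one is W ⇒ L
n=9: can move to 8, which is L ⇒ W
n=10: moves to 9(W), 7(W), 6(W), 2(W); every one is W ⇒ L
n=11: can move to 10, which is L ⇒ W
n=12: can move to 8, which is L ⇒ W
n=13: can move to 10, which is L ⇒ W
n=14: can move to 10, which is L ⇒ W
n=15: moves to 14(W), 12(W), 11(W), 7(W); every one is W ⇒ L
n=16: can move to 15, which is L ⇒ W
n=17: moves to 16(W), 14(W), 13(W), 9(W); every one is W ⇒ L
n=18: can move to 17, which is L ⇒ W
n=19: can move to 15, which is L ⇒ W
n=20: can move to 17, which is L ⇒ W
n=21: can move to 17, which is L ⇒ W
n=22: moves to 21(W), 19(W), 18(W), 14(W); every one is W ⇒ L
n=23: can move to 22, which is L ⇒ W
n=24: moves to 23(W), 21(W), 20(W), 16(W); every one is W ⇒ L
n=25: can move to 24, which is L ⇒ W
n=26: can move to 22, which is L ⇒ W
n=27: can move to 24, which is L ⇒ W
n=28: can move to 24, which is L ⇒ W
n=29: moves to 28(W), 26(W), 25(W), 21(W); every one is W ⇒ L
n=30: can move to 29, which is L ⇒ W
n=31: moves to 30(W), 28(W), 27(W), 23(W); every one is W ⇒ L
Reading off the rows marked L gives the requested list; there are 10 such values of n.

1, 3, 8, 10, 15, 17, 22, 24, 29, 31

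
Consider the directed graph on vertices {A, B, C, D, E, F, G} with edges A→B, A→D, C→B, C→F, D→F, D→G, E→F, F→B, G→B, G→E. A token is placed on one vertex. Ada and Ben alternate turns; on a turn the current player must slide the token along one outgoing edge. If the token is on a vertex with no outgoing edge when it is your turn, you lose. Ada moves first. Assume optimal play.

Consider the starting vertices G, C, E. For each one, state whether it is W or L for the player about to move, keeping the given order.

G: W, C: W, E: L

Compute win/loss labels from the base case upward. A position with no move is L. Any other position is W if it can reach an L in one move, else L.
Every edge goes from a vertex to one that appears earlier in the order B, F, C, E, G, D, A, so processing vertices in that order labels each vertex after all of its successors.
B: no outgoing edge → L
F: reaches L-position B → W
C: reaches L-position B → W
E: only reaches F(W), which is W → L
G: reaches L-position E → W
D: only reaches G(W), F(W), all W → L
A: reaches L-position D → W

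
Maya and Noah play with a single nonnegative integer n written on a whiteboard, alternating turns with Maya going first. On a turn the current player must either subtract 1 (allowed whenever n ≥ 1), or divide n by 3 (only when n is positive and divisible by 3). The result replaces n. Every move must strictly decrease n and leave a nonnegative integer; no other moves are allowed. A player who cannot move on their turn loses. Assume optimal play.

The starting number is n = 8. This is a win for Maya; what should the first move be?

Build the W/L table. Terminal = L. A non-terminal position is W if it has a move to some L; otherwise it is L.
n=0: no move → L
n=1: →0(L), so W
n=2: →1(W) only, which is W, so L
n=3: →2(L), so W
n=4: →3(W) only, which is W, so L
n=5: →4(L), so W
n=6: →2(L), so W
n=7: →6(W) only, which is W, so L
n=8: →7(L), so W
From 8, the L positions reachable in one move are: 7.

Move to 7.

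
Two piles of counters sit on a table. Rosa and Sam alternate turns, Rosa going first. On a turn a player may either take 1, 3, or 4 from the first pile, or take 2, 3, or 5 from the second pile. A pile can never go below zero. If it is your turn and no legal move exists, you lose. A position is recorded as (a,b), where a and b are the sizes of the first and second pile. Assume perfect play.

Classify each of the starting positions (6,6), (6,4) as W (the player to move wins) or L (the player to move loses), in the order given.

Use the standard recursion: the mover loses at a terminal position; elsewhere, the mover wins exactly when some move hands the opponent an L position.
No move ever increases a pile, so every position that can arise here has a ≤ 6 and b ≤ 6; it is enough to label the cells with 0 ≤ a ≤ 6 and 0 ≤ b ≤ 6.
Every move lowers a or b (never raises either), so fill the grid row by row in increasing a, and left to right within a row: each cell's successors are then already labelled.
      b=0  b=1  b=2  b=3  b=4  b=5  b=6
a=0:    L    L    W    W    W    W    W
a=1:    W    W    L    L    W    W    W
a=2:    L    L    W    W    W    W    W
a=3:    W    W    L    L    W    W    W
a=4:    W    W    W    W    L    L    W
a=5:    W    W    W    W    W    W    L
a=6:    W    W    W    W    L    L    W
Cells with no legal move (terminal, hence L): (0,0), (0,1).
The remaining L cells, each justified by listing all of its moves:
(1,2): only reaches (0,2)(W), (1,0)(W), all W → L
(1,3): only reaches (0,3)(W), (1,1)(W), (1,0)(W), all W → L
(2,0): only reaches (1,0)(W), which is W → L
(2,1): only reaches (1,1)(W), which is W → L
(3,2): only reaches (2,2)(W), (0,2)(W), (3,0)(W), all W → L
(3,3): only reaches (2,3)(W), (0,3)(W), (3,1)(W), (3,0)(W), all W → L
(4,4): only reaches (3,4)(W), (1,4)(W), (0,4)(W), (4,2)(W), (4,1)(W), all W → L
(4,5): only reaches (3,5)(W), (1,5)(W), (0,5)(W), (4,3)(W), (4,2)(W), (4,0)(W), all W → L
(5,6): only reaches (4,6)(W), (2,6)(W), (1,6)(W), (5,4)(W), (5,3)(W), (5,1)(W), all W → L
(6,4): only reaches (5,4)(W), (3,4)(W), (2,4)(W), (6,2)(W), (6,1)(W), all W → L
(6,5): only reaches (5,5)(W), (3,5)(W), (2,5)(W), (6,3)(W), (6,2)(W), (6,0)(W), all W → L
Every other cell has at least one move into one of the L cells above, so it is W.
(6,6): the move to (5,6) reaches an L cell, so W
(6,4): one of the L cells justified above, so L

(6,6): W, (6,4): L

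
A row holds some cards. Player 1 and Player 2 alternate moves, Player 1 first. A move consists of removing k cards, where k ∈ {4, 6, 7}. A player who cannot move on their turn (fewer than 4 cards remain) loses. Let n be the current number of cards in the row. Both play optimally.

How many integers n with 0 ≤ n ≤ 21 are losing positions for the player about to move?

Classify positions by backward induction: terminal positions (no move available) are L. From any other position, the mover wins iff some move reaches an L.
n=0: no move → L
n=1: no move → L
n=2: no move → L
n=3: no move → L
n=4: can move to 0, which is L ⇒ W
n=5: can move to 1, which is L ⇒ W
n=6: can move to 2, which is L ⇒ W
n=7: can move to 3, which is L ⇒ W
n=8: can move to 2, which is L ⇒ W
n=9: can move to 3, which is L ⇒ W
n=10: can move to 3, which is L ⇒ W
n=11: moves to 7(W), 5(W), 4(W); every one is W ⇒ L
n=12: moves to 8(W), 6(W), 5(W); every one is W ⇒ L
n=13: moves to 9(W), 7(W), 6(W); every one is W ⇒ L
n=14: moves to 10(W), 8(W), 7(W); every one is W ⇒ L
n=15: can move to 11, which is L ⇒ W
n=16: can move to 12, which is L ⇒ W
n=17: can move to 13, which is L ⇒ W
n=18: can move to 14, which is L ⇒ W
n=19: can move to 13, which is L ⇒ W
n=20: can move to 14, which is L ⇒ W
n=21: can move to 14, which is L ⇒ W
L entries with 0 ≤ n ≤ 21: n = 0, 1, 2, 3, 11, 12, 13, 14; that makes 8.

8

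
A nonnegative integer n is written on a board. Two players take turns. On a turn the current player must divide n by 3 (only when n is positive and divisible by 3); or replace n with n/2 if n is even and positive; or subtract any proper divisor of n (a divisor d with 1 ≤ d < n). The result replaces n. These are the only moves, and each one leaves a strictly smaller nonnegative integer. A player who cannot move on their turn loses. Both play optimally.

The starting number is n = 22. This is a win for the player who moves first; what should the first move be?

Move to 11.

Build the W/L table. Terminal = L. A non-terminal position is W if it has a move to some L; otherwise it is L.
n=0: no move → L
n=1: no move → L
n=2: can move to 1, which is L ⇒ W
n=3: can move to 1, which is L ⇒ W
n=4: moves to 2(W), 3(W); every one is W ⇒ L
n=5: can move to 4, which is L ⇒ W
n=6: can move to 4, which is L ⇒ W
n=7: the only move is to 6(W), a W ⇒ L
n=8: can move to 4, which is L ⇒ W
n=9: moves to 3(W), 6(W), 8(W); every one is W ⇒ L
n=10: can move to 9, which is L ⇒ W
n=11: the only move is to 10(W), a W ⇒ L
n=12: can move to 4, which is L ⇒ W
n=13: the only move is to 12(W), a W ⇒ L
n=14: can move to 7, which is L ⇒ W
n=15: moves to 5(W), 10(W), 12(W), 14(W); every one is W ⇒ L
n=16: can move to 15, which is L ⇒ W
n=17: the only move is to 16(W), a W ⇒ L
n=18: can move to 9, which is L ⇒ W
n=19: the only move is to 18(W), a W ⇒ L
n=20: can move to 15, which is L ⇒ W
n=21: can move to 7, which is L ⇒ W
n=22: can move to 11, which is L ⇒ W
From 22, the L positions reachable in one move are: 11.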